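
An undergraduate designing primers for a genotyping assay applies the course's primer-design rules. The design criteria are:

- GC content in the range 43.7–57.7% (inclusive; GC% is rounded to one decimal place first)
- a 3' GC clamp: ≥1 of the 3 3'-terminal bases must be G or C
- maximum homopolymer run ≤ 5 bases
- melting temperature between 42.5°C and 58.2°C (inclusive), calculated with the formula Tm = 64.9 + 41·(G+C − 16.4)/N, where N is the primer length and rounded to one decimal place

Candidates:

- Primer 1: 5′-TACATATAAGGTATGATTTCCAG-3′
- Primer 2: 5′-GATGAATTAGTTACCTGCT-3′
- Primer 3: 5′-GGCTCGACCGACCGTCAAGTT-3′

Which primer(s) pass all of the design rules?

None of the candidates satisfy all criteria.

Primer 1 (23 nt, A=8 T=8 G=4 C=3): GC 7/23 = 30.4%, outside 43.7–57.7% ✗; 3' end CAG has 2 G/C ✓; longest run = 3 ✓; Tm = 64.9 + 41·(7 − 16.4)/23 = 48.1°C ✓ — fails.
Primer 2 (19 nt, A=5 T=7 G=4 C=3): GC 7/19 = 36.8%, outside 43.7–57.7% ✗; 3' end GCT has 2 G/C ✓; longest run = 2 ✓; Tm = 64.9 + 41·(7 − 16.4)/19 = 44.6°C ✓ — fails.
Primer 3 (21 nt, A=4 T=4 G=6 C=7): GC 13/21 = 61.9%, outside 43.7–57.7% ✗; 3' end GTT has 1 G/C ✓; longest run = 2 ✓; Tm = 64.9 + 41·(13 − 16.4)/21 = 58.3°C, outside 42.5–58.2°C ✗ — fails.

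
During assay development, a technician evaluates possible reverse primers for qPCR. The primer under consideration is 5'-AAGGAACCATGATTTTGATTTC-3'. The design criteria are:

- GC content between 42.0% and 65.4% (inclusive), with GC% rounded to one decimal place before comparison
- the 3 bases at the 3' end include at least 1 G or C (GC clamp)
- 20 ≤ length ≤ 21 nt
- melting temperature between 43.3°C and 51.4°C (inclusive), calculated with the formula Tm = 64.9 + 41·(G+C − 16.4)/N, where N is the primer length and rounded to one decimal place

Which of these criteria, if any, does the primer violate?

Fails: GC content, length.

Base counts: A=7, T=8, G=4, C=3 (length 22).
GC content: GC 7/22 = 31.8%, outside 42.0–65.4% ✗
GC clamp: 3' end TTC has 1 G/C ✓
length: length 22, outside 20–21 ✗
Tm: Tm = 64.9 + 41·(7 − 16.4)/22 = 47.4°C ✓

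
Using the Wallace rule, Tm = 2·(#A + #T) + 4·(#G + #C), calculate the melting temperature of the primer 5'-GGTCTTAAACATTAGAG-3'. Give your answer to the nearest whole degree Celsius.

46°C

Base counts: A=6, T=5, G=4, C=2 (length 17).
Tm = 2·(6+5) + 4·(4+2) = 2·11 + 4·6 = 22 + 24 = 46°C.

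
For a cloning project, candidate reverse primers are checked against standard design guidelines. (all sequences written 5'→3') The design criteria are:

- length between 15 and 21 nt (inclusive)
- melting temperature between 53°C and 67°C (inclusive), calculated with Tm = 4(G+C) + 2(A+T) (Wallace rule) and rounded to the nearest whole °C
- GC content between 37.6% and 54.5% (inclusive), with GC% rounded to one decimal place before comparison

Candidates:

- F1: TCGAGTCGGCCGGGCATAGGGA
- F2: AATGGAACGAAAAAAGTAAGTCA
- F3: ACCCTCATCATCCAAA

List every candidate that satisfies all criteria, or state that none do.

None of the candidates satisfy all criteria.

F1 (22 nt, A=4 T=3 G=10 C=5): length 22, outside 15–21 ✗; Tm = 2·7 + 4·15 = 74°C, outside 53–67°C ✗; GC 15/22 = 68.2%, outside 37.6–54.5% ✗ — fails.
F2 (23 nt, A=13 T=3 G=5 C=2): length 23, outside 15–21 ✗; Tm = 2·16 + 4·7 = 60°C ✓; GC 7/23 = 30.4%, outside 37.6–54.5% ✗ — fails.
F3 (16 nt, A=6 T=3 G=0 C=7): length 16 ✓; Tm = 2·9 + 4·7 = 46°C, outside 53–67°C ✗; GC 7/16 = 43.8% ✓ — fails.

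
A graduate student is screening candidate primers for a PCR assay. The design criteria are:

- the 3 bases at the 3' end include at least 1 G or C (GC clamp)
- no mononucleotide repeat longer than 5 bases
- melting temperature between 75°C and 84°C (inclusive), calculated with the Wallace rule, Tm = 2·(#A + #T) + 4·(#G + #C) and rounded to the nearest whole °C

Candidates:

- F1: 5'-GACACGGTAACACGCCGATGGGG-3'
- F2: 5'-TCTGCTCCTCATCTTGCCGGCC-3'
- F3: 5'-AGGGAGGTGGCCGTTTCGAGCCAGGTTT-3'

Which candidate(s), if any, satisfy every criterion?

F1 only.

F1 (23 nt, A=6 T=2 G=9 C=6): 3' end GGG has 3 G/C ✓; longest run = 4 ✓; Tm = 2·8 + 4·15 = 76°C ✓ — passes.
F2 (22 nt, A=1 T=7 G=4 C=10): 3' end GCC has 3 G/C ✓; longest run = 2 ✓; Tm = 2·8 + 4·14 = 72°C, outside 75–84°C ✗ — fails.
F3 (28 nt, A=4 T=7 G=12 C=5): 3' end TTT has 0 G/C, need ≥1 ✗; longest run = 3 ✓; Tm = 2·11 + 4·17 = 90°C, outside 75–84°C ✗ — fails.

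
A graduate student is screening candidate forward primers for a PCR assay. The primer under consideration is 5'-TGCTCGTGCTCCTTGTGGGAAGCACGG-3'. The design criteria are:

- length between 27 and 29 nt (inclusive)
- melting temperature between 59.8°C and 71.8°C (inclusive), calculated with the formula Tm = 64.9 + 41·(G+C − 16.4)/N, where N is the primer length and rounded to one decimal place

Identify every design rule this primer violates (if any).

Meets all criteria.

Base counts: A=3, T=7, G=10, C=7 (length 27).
length: length 27 ✓
Tm: Tm = 64.9 + 41·(17 − 16.4)/27 = 65.8°C ✓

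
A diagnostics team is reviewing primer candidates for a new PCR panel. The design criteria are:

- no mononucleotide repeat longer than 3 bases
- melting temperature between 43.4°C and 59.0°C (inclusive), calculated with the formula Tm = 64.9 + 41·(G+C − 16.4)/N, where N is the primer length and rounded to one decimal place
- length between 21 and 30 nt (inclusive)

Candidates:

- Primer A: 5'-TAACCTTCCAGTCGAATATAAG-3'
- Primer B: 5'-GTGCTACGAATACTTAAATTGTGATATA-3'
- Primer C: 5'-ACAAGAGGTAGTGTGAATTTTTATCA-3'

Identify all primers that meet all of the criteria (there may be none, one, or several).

Primer A and Primer B.

Primer A (22 nt, A=8 T=6 G=3 C=5): longest run = 2 ✓; Tm = 64.9 + 41·(8 − 16.4)/22 = 49.2°C ✓; length 22 ✓ — passes.
Primer B (28 nt, A=10 T=10 G=5 C=3): longest run = 3 ✓; Tm = 64.9 + 41·(8 − 16.4)/28 = 52.6°C ✓; length 28 ✓ — passes.
Primer C (26 nt, A=9 T=9 G=6 C=2): longest run = 5, exceeds 3 ✗; Tm = 64.9 + 41·(8 − 16.4)/26 = 51.7°C ✓; length 26 ✓ — fails.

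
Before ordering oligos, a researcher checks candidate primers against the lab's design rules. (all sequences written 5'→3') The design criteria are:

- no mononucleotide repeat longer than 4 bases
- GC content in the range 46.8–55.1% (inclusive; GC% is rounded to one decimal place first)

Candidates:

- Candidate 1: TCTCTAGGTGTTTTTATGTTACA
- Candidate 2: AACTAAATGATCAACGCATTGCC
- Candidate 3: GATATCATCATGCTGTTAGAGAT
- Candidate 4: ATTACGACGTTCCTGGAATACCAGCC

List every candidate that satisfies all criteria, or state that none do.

Candidate 4 only.

Candidate 1 (23 nt, A=4 T=12 G=4 C=3): longest run = 5, exceeds 4 ✗; GC 7/23 = 30.4%, outside 46.8–55.1% ✗ — fails.
Candidate 2 (23 nt, A=9 T=5 G=3 C=6): longest run = 3 ✓; GC 9/23 = 39.1%, outside 46.8–55.1% ✗ — fails.
Candidate 3 (23 nt, A=7 T=8 G=5 C=3): longest run = 2 ✓; GC 8/23 = 34.8%, outside 46.8–55.1% ✗ — fails.
Candidate 4 (26 nt, A=7 T=6 G=5 C=8): longest run = 2 ✓; GC 13/26 = 50.0% ✓ — passes.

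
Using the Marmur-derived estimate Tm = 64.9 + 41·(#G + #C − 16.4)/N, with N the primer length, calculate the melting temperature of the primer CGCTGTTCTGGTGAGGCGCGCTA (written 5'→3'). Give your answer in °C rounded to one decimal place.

Base counts: A=2, T=6, G=9, C=6; G+C = 15, N = 23.
Tm = 64.9 + 41·(15 − 16.4)/23 = 64.9 + -57.40/23 = 62.4°C.

62.4°C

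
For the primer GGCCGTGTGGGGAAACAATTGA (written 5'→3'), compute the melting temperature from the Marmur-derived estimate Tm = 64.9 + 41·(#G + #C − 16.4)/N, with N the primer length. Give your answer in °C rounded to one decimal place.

Base counts: A=6, T=4, G=9, C=3; G+C = 12, N = 22.
Tm = 64.9 + 41·(12 − 16.4)/22 = 64.9 + -180.40/22 = 56.7°C.

56.7°C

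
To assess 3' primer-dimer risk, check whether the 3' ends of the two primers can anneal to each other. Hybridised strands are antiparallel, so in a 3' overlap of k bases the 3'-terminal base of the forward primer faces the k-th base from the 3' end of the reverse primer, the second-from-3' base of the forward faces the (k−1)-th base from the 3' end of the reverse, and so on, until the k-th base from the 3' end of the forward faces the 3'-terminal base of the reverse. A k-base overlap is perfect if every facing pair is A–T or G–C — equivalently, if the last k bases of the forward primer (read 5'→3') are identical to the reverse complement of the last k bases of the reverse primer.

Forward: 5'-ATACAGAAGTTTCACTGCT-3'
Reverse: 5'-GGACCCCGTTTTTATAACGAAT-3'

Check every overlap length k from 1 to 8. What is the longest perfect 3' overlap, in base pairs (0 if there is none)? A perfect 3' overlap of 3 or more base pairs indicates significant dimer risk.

Longest perfect overlap: 0 complementary base pairs; below the dimer-risk threshold (threshold 3).

Last 8 bases (5'→3') — forward …TCACTGCT, reverse …TAACGAAT.
Reverse complement of the reverse primer's last 8 bases: ATTCGTTA; its first k bases are the reverse complement of the reverse primer's last k bases, so a perfect k-base overlap needs the forward primer's last k bases to equal them.
Comparing (forward last k vs required): k=1: T vs A ✗; k=2: CT vs AT ✗; k=3: GCT vs ATT ✗; k=4: TGCT vs ATTC ✗; k=5: CTGCT vs ATTCG ✗; k=6: ACTGCT vs ATTCGT ✗; k=7: CACTGCT vs ATTCGTT ✗; k=8: TCACTGCT vs ATTCGTTA ✗.
No overlap length from 1 to 8 is perfect, so the longest perfect 3' overlap is 0.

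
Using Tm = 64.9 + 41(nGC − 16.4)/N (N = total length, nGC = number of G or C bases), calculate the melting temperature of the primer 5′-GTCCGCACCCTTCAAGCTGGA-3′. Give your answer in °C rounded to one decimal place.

Base counts: A=4, T=4, G=5, C=8; G+C = 13, N = 21.
Tm = 64.9 + 41·(13 − 16.4)/21 = 64.9 + -139.40/21 = 58.3°C.

58.3°C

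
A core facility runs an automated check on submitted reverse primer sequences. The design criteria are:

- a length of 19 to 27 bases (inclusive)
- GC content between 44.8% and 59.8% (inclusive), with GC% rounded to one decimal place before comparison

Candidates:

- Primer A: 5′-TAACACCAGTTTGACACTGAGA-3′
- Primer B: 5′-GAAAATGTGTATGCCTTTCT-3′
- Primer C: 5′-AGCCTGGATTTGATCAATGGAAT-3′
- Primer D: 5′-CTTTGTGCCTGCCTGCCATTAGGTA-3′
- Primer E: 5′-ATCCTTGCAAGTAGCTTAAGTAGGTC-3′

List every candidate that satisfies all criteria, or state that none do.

Primer A (22 nt, A=8 T=5 G=4 C=5): length 22 ✓; GC 9/22 = 40.9%, outside 44.8–59.8% ✗ — fails.
Primer B (20 nt, A=5 T=8 G=4 C=3): length 20 ✓; GC 7/20 = 35.0%, outside 44.8–59.8% ✗ — fails.
Primer C (23 nt, A=7 T=7 G=6 C=3): length 23 ✓; GC 9/23 = 39.1%, outside 44.8–59.8% ✗ — fails.
Primer D (25 nt, A=3 T=9 G=6 C=7): length 25 ✓; GC 13/25 = 52.0% ✓ — passes.
Primer E (26 nt, A=7 T=8 G=6 C=5): length 26 ✓; GC 11/26 = 42.3%, outside 44.8–59.8% ✗ — fails.

Primer D only.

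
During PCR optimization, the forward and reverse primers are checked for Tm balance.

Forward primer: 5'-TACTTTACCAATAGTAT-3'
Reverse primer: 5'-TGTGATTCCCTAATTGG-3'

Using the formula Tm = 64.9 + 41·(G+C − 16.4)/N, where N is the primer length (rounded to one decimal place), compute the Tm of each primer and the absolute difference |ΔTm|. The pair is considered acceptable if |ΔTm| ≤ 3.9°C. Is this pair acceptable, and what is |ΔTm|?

|ΔTm| = 7.2°C; the pair is not acceptable.

Forward: G+C = 4, N = 17 → Tm = 64.9 + 41·(4 − 16.4)/17 = 35.0°C.
Reverse: G+C = 7, N = 17 → Tm = 64.9 + 41·(7 − 16.4)/17 = 42.2°C.
|ΔTm| = |35.0 − 42.2| = 7.2°C, > 3.9°C.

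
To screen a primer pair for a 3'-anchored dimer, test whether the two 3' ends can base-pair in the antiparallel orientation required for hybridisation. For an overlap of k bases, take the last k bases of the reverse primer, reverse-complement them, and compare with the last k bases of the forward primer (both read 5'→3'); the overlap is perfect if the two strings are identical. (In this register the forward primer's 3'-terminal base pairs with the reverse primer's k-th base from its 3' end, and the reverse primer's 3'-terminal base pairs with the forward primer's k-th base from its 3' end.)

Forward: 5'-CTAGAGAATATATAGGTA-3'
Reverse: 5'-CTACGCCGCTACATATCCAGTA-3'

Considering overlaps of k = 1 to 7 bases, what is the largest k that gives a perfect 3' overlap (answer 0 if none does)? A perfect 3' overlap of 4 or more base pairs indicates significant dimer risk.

Longest perfect overlap: 2 complementary base pairs; below the dimer-risk threshold (threshold 4).

Last 7 bases (5'→3') — forward …ATAGGTA, reverse …TCCAGTA.
Reverse complement of the reverse primer's last 7 bases: TACTGGA; its first k bases are the reverse complement of the reverse primer's last k bases, so a perfect k-base overlap needs the forward primer's last k bases to equal them.
Comparing (forward last k vs required): k=1: A vs T ✗; k=2: TA vs TA ✓; k=3: GTA vs TAC ✗; k=4: GGTA vs TACT ✗; k=5: AGGTA vs TACTG ✗; k=6: TAGGTA vs TACTGG ✗; k=7: ATAGGTA vs TACTGGA ✗.
Only k = 2 is perfect, so the longest perfect 3' overlap is 2.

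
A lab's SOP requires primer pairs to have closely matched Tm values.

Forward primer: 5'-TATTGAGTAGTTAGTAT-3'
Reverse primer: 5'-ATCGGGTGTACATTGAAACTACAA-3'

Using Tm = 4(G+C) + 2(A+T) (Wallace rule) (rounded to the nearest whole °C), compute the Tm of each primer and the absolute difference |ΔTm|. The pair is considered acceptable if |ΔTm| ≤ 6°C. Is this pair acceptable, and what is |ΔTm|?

|ΔTm| = 24°C; the pair is not acceptable.

Forward: A=5 T=8 G=4 C=0 → Tm = 2·13 + 4·4 = 42°C.
Reverse: A=9 T=6 G=5 C=4 → Tm = 2·15 + 4·9 = 66°C.
|ΔTm| = |42 − 66| = 24°C, > 6°C.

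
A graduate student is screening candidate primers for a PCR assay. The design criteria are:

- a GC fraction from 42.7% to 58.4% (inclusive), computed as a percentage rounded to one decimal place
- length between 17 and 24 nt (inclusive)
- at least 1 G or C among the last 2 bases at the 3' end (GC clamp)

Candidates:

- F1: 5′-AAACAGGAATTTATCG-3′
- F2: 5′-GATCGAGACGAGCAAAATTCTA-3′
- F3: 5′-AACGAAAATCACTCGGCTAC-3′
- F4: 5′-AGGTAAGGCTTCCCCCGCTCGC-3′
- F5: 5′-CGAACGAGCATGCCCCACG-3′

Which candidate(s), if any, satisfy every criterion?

F3 only.

F1 (16 nt, A=7 T=4 G=3 C=2): GC 5/16 = 31.3%, outside 42.7–58.4% ✗; length 16, outside 17–24 ✗; 3' end CG has 2 G/C ✓ — fails.
F2 (22 nt, A=9 T=4 G=5 C=4): GC 9/22 = 40.9%, outside 42.7–58.4% ✗; length 22 ✓; 3' end TA has 0 G/C, need ≥1 ✗ — fails.
F3 (20 nt, A=8 T=3 G=3 C=6): GC 9/20 = 45.0% ✓; length 20 ✓; 3' end AC has 1 G/C ✓ — passes.
F4 (22 nt, A=3 T=4 G=6 C=9): GC 15/22 = 68.2%, outside 42.7–58.4% ✗; length 22 ✓; 3' end GC has 2 G/C ✓ — fails.
F5 (19 nt, A=5 T=1 G=5 C=8): GC 13/19 = 68.4%, outside 42.7–58.4% ✗; length 19 ✓; 3' end CG has 2 G/C ✓ — fails.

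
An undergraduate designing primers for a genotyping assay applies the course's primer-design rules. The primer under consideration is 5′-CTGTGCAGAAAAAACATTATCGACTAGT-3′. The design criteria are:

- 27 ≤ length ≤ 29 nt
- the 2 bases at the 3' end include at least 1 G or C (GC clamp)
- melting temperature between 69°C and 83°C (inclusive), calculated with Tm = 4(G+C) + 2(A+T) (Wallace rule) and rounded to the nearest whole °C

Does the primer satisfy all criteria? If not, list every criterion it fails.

Base counts: A=11, T=7, G=5, C=5 (length 28).
length: length 28 ✓
GC clamp: 3' end GT has 1 G/C ✓
Tm: Tm = 2·18 + 4·10 = 76°C ✓

Meets all criteria.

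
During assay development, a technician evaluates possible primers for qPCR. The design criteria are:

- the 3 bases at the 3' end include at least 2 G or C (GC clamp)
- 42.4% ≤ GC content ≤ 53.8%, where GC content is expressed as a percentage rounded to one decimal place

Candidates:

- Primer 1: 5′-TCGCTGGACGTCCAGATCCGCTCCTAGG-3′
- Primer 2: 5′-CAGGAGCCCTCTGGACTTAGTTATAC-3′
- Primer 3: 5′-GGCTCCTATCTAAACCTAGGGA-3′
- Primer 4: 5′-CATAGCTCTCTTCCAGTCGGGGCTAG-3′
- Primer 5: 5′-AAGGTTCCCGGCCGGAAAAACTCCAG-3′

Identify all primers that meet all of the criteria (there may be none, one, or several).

Primer 1 (28 nt, A=4 T=6 G=8 C=10): 3' end AGG has 2 G/C ✓; GC 18/28 = 64.3%, outside 42.4–53.8% ✗ — fails.
Primer 2 (26 nt, A=6 T=7 G=6 C=7): 3' end TAC has 1 G/C, need ≥2 ✗; GC 13/26 = 50.0% ✓ — fails.
Primer 3 (22 nt, A=6 T=5 G=5 C=6): 3' end GGA has 2 G/C ✓; GC 11/22 = 50.0% ✓ — passes.
Primer 4 (26 nt, A=4 T=7 G=7 C=8): 3' end TAG has 1 G/C, need ≥2 ✗; GC 15/26 = 57.7%, outside 42.4–53.8% ✗ — fails.
Primer 5 (26 nt, A=8 T=3 G=7 C=8): 3' end CAG has 2 G/C ✓; GC 15/26 = 57.7%, outside 42.4–53.8% ✗ — fails.

Primer 3 only.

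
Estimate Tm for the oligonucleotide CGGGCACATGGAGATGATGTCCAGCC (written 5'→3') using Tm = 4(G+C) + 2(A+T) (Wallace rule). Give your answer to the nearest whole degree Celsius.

84°C

Base counts: A=6, T=4, G=9, C=7 (length 26).
Tm = 2·(6+4) + 4·(9+7) = 2·10 + 4·16 = 20 + 64 = 84°C.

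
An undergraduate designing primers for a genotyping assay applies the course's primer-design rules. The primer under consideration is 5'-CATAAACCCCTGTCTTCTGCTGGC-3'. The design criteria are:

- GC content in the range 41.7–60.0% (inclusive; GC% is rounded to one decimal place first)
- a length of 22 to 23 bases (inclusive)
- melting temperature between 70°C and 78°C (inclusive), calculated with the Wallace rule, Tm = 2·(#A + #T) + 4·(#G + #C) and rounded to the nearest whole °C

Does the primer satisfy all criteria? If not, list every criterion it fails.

Fails: length.

Base counts: A=4, T=7, G=4, C=9 (length 24).
GC content: GC 13/24 = 54.2% ✓
length: length 24, outside 22–23 ✗
Tm: Tm = 2·11 + 4·13 = 74°C ✓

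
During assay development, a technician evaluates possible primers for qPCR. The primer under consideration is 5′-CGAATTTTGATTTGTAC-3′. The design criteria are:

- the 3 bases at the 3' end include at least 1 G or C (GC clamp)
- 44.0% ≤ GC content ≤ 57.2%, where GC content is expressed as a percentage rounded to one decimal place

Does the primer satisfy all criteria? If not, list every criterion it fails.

Base counts: A=4, T=8, G=3, C=2 (length 17).
GC clamp: 3' end TAC has 1 G/C ✓
GC content: GC 5/17 = 29.4%, outside 44.0–57.2% ✗

Fails: GC content.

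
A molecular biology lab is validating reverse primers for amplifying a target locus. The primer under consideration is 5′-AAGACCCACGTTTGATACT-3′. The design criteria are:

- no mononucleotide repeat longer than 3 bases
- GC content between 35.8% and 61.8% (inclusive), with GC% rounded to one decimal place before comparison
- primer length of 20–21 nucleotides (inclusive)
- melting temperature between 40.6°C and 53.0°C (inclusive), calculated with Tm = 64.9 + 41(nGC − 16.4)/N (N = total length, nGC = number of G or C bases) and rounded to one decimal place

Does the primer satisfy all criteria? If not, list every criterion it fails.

Base counts: A=6, T=5, G=3, C=5 (length 19).
homopolymer run: longest run = 3 ✓
GC content: GC 8/19 = 42.1% ✓
length: length 19, outside 20–21 ✗
Tm: Tm = 64.9 + 41·(8 − 16.4)/19 = 46.8°C ✓

Fails: length.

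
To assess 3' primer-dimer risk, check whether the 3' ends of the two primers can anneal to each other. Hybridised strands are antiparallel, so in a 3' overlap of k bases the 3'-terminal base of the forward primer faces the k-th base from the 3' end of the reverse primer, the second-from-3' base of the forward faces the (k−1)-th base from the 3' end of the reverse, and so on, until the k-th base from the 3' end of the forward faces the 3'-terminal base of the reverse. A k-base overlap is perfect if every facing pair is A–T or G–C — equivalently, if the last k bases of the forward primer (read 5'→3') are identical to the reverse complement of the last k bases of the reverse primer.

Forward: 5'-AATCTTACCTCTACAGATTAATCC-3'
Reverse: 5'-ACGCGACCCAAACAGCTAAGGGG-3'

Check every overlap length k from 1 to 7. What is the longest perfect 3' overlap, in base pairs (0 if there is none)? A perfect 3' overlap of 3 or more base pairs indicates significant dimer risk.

Last 7 bases (5'→3') — forward …TTAATCC, reverse …TAAGGGG.
Reverse complement of the reverse primer's last 7 bases: CCCCTTA; its first k bases are the reverse complement of the reverse primer's last k bases, so a perfect k-base overlap needs the forward primer's last k bases to equal them.
Comparing (forward last k vs required): k=1: C vs C ✓; k=2: CC vs CC ✓; k=3: TCC vs CCC ✗; k=4: ATCC vs CCCC ✗; k=5: AATCC vs CCCCT ✗; k=6: TAATCC vs CCCCTT ✗; k=7: TTAATCC vs CCCCTTA ✗.
Perfect overlaps at k = 1, 2; the largest is 2.

Longest perfect overlap: 2 complementary base pairs; below the dimer-risk threshold (threshold 3).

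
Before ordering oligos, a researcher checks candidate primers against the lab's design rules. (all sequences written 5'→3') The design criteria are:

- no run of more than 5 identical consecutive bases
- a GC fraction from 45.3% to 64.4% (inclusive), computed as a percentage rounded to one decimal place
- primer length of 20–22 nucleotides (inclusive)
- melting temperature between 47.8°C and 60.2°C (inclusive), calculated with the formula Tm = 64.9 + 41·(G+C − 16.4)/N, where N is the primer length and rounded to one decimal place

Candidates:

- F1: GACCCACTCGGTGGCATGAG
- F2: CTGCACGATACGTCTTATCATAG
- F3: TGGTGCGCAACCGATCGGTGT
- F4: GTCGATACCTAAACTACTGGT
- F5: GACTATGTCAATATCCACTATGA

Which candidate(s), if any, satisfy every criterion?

F3 only.

F1 (20 nt, A=4 T=3 G=7 C=6): longest run = 3 ✓; GC 13/20 = 65.0%, outside 45.3–64.4% ✗; length 20 ✓; Tm = 64.9 + 41·(13 − 16.4)/20 = 57.9°C ✓ — fails.
F2 (23 nt, A=6 T=7 G=4 C=6): longest run = 2 ✓; GC 10/23 = 43.5%, outside 45.3–64.4% ✗; length 23, outside 20–22 ✗; Tm = 64.9 + 41·(10 − 16.4)/23 = 53.5°C ✓ — fails.
F3 (21 nt, A=3 T=5 G=8 C=5): longest run = 2 ✓; GC 13/21 = 61.9% ✓; length 21 ✓; Tm = 64.9 + 41·(13 − 16.4)/21 = 58.3°C ✓ — passes.
F4 (21 nt, A=6 T=6 G=4 C=5): longest run = 3 ✓; GC 9/21 = 42.9%, outside 45.3–64.4% ✗; length 21 ✓; Tm = 64.9 + 41·(9 − 16.4)/21 = 50.5°C ✓ — fails.
F5 (23 nt, A=8 T=7 G=3 C=5): longest run = 2 ✓; GC 8/23 = 34.8%, outside 45.3–64.4% ✗; length 23, outside 20–22 ✗; Tm = 64.9 + 41·(8 − 16.4)/23 = 49.9°C ✓ — fails.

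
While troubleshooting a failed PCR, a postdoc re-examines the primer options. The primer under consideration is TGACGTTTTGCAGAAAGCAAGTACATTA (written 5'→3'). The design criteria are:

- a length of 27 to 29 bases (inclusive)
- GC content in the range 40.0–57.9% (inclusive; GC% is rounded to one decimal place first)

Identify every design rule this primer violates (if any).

Fails: GC content.

Base counts: A=10, T=8, G=6, C=4 (length 28).
length: length 28 ✓
GC content: GC 10/28 = 35.7%, outside 40.0–57.9% ✗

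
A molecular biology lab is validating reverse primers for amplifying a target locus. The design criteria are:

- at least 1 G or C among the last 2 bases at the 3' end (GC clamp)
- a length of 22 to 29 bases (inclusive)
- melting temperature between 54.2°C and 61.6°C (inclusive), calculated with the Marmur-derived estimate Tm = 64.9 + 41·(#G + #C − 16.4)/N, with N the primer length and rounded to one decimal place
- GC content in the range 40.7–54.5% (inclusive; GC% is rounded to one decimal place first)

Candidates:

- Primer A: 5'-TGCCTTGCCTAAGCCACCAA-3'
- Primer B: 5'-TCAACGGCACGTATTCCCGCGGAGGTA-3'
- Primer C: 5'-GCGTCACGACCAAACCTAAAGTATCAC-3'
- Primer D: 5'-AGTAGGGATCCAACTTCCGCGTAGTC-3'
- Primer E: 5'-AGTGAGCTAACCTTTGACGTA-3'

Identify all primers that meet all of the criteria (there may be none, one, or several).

Primer C and Primer D.

Primer A (20 nt, A=5 T=4 G=3 C=8): 3' end AA has 0 G/C, need ≥1 ✗; length 20, outside 22–29 ✗; Tm = 64.9 + 41·(11 − 16.4)/20 = 53.8°C, outside 54.2–61.6°C ✗; GC 11/20 = 55.0%, outside 40.7–54.5% ✗ — fails.
Primer B (27 nt, A=6 T=5 G=8 C=8): 3' end TA has 0 G/C, need ≥1 ✗; length 27 ✓; Tm = 64.9 + 41·(16 − 16.4)/27 = 64.3°C, outside 54.2–61.6°C ✗; GC 16/27 = 59.3%, outside 40.7–54.5% ✗ — fails.
Primer C (27 nt, A=10 T=4 G=4 C=9): 3' end AC has 1 G/C ✓; length 27 ✓; Tm = 64.9 + 41·(13 − 16.4)/27 = 59.7°C ✓; GC 13/27 = 48.1% ✓ — passes.
Primer D (26 nt, A=6 T=6 G=7 C=7): 3' end TC has 1 G/C ✓; length 26 ✓; Tm = 64.9 + 41·(14 − 16.4)/26 = 61.1°C ✓; GC 14/26 = 53.8% ✓ — passes.
Primer E (21 nt, A=6 T=6 G=5 C=4): 3' end TA has 0 G/C, need ≥1 ✗; length 21, outside 22–29 ✗; Tm = 64.9 + 41·(9 − 16.4)/21 = 50.5°C, outside 54.2–61.6°C ✗; GC 9/21 = 42.9% ✓ — fails.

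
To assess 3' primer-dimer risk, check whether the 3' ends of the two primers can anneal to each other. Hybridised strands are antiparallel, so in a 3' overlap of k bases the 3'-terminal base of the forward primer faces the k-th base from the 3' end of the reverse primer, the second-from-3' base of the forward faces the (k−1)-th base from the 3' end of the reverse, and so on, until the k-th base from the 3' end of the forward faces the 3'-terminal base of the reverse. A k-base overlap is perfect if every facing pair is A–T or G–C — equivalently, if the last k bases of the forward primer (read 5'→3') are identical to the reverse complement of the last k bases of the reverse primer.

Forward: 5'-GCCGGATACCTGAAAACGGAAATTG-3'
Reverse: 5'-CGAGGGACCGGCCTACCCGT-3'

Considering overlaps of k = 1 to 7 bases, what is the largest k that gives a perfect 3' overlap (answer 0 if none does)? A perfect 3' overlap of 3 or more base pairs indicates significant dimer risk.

Longest perfect overlap: 0 complementary base pairs; below the dimer-risk threshold (threshold 3).

Last 7 bases (5'→3') — forward …GAAATTG, reverse …TACCCGT.
Reverse complement of the reverse primer's last 7 bases: ACGGGTA; its first k bases are the reverse complement of the reverse primer's last k bases, so a perfect k-base overlap needs the forward primer's last k bases to equal them.
Comparing (forward last k vs required): k=1: G vs A ✗; k=2: TG vs AC ✗; k=3: TTG vs ACG ✗; k=4: ATTG vs ACGG ✗; k=5: AATTG vs ACGGG ✗; k=6: AAATTG vs ACGGGT ✗; k=7: GAAATTG vs ACGGGTA ✗.
No overlap length from 1 to 7 is perfect, so the longest perfect 3' overlap is 0.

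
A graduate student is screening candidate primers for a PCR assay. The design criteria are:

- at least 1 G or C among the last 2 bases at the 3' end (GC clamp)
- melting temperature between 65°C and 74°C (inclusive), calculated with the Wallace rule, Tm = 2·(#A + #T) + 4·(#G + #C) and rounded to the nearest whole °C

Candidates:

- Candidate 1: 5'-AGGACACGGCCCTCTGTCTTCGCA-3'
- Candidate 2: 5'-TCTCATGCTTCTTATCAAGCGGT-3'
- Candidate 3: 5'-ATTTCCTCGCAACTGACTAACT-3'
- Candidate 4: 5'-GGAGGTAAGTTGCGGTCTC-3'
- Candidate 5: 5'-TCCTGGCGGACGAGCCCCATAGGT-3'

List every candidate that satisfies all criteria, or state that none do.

Candidate 2 only.

Candidate 1 (24 nt, A=4 T=5 G=6 C=9): 3' end CA has 1 G/C ✓; Tm = 2·9 + 4·15 = 78°C, outside 65–74°C ✗ — fails.
Candidate 2 (23 nt, A=4 T=9 G=4 C=6): 3' end GT has 1 G/C ✓; Tm = 2·13 + 4·10 = 66°C ✓ — passes.
Candidate 3 (22 nt, A=6 T=7 G=2 C=7): 3' end CT has 1 G/C ✓; Tm = 2·13 + 4·9 = 62°C, outside 65–74°C ✗ — fails.
Candidate 4 (19 nt, A=3 T=5 G=8 C=3): 3' end TC has 1 G/C ✓; Tm = 2·8 + 4·11 = 60°C, outside 65–74°C ✗ — fails.
Candidate 5 (24 nt, A=4 T=4 G=8 C=8): 3' end GT has 1 G/C ✓; Tm = 2·8 + 4·16 = 80°C, outside 65–74°C ✗ — fails.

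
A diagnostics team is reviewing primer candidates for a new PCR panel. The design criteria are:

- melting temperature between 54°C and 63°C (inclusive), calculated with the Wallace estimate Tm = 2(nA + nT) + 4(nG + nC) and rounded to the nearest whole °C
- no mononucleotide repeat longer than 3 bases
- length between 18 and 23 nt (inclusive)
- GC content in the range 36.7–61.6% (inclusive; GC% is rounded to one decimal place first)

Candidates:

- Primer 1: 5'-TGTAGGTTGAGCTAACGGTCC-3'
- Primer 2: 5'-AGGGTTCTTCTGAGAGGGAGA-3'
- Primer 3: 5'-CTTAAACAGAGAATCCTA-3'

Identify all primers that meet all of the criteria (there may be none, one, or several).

None of the candidates satisfy all criteria.

Primer 1 (21 nt, A=4 T=6 G=7 C=4): Tm = 2·10 + 4·11 = 64°C, outside 54–63°C ✗; longest run = 2 ✓; length 21 ✓; GC 11/21 = 52.4% ✓ — fails.
Primer 2 (21 nt, A=5 T=5 G=9 C=2): Tm = 2·10 + 4·11 = 64°C, outside 54–63°C ✗; longest run = 3 ✓; length 21 ✓; GC 11/21 = 52.4% ✓ — fails.
Primer 3 (18 nt, A=8 T=4 G=2 C=4): Tm = 2·12 + 4·6 = 48°C, outside 54–63°C ✗; longest run = 3 ✓; length 18 ✓; GC 6/18 = 33.3%, outside 36.7–61.6% ✗ — fails.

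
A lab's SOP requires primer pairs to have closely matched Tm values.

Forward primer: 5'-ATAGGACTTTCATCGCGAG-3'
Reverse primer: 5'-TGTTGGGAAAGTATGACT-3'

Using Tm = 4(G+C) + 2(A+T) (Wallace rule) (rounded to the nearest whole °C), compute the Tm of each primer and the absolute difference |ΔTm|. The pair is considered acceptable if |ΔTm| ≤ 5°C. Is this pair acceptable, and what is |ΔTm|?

|ΔTm| = 6°C; the pair is not acceptable.

Forward: A=5 T=5 G=5 C=4 → Tm = 2·10 + 4·9 = 56°C.
Reverse: A=5 T=6 G=6 C=1 → Tm = 2·11 + 4·7 = 50°C.
|ΔTm| = |56 − 50| = 6°C, > 5°C.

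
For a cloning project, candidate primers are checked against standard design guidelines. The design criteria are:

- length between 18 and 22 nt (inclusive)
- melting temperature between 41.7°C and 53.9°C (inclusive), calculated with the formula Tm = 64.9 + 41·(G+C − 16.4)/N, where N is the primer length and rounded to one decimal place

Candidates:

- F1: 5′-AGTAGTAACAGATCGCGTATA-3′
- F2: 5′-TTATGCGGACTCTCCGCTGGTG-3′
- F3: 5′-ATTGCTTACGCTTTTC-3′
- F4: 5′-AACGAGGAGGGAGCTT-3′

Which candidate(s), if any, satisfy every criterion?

F1 only.

F1 (21 nt, A=8 T=5 G=5 C=3): length 21 ✓; Tm = 64.9 + 41·(8 − 16.4)/21 = 48.5°C ✓ — passes.
F2 (22 nt, A=2 T=7 G=7 C=6): length 22 ✓; Tm = 64.9 + 41·(13 − 16.4)/22 = 58.6°C, outside 41.7–53.9°C ✗ — fails.
F3 (16 nt, A=2 T=8 G=2 C=4): length 16, outside 18–22 ✗; Tm = 64.9 + 41·(6 − 16.4)/16 = 38.3°C, outside 41.7–53.9°C ✗ — fails.
F4 (16 nt, A=5 T=2 G=7 C=2): length 16, outside 18–22 ✗; Tm = 64.9 + 41·(9 − 16.4)/16 = 45.9°C ✓ — fails.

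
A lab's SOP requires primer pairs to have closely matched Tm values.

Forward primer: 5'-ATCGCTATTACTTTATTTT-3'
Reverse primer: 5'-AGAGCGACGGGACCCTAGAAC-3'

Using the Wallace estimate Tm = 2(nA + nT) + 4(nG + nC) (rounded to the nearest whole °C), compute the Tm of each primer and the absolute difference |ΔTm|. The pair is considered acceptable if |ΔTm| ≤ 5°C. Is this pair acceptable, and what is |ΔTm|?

Forward: A=4 T=11 G=1 C=3 → Tm = 2·15 + 4·4 = 46°C.
Reverse: A=7 T=1 G=7 C=6 → Tm = 2·8 + 4·13 = 68°C.
|ΔTm| = |46 − 68| = 22°C, > 5°C.

|ΔTm| = 22°C; the pair is not acceptable.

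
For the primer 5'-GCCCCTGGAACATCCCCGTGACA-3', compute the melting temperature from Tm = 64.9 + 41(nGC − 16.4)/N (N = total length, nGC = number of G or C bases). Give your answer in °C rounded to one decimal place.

62.4°C

Base counts: A=5, T=3, G=5, C=10; G+C = 15, N = 23.
Tm = 64.9 + 41·(15 − 16.4)/23 = 64.9 + -57.40/23 = 62.4°C.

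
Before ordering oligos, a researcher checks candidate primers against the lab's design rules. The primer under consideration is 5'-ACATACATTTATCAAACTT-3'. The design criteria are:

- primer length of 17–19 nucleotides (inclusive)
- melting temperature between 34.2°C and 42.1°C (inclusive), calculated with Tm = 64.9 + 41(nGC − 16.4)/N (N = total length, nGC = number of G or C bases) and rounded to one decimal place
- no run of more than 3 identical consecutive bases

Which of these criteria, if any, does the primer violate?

Base counts: A=8, T=7, G=0, C=4 (length 19).
length: length 19 ✓
Tm: Tm = 64.9 + 41·(4 − 16.4)/19 = 38.1°C ✓
homopolymer run: longest run = 3 ✓

Meets all criteria.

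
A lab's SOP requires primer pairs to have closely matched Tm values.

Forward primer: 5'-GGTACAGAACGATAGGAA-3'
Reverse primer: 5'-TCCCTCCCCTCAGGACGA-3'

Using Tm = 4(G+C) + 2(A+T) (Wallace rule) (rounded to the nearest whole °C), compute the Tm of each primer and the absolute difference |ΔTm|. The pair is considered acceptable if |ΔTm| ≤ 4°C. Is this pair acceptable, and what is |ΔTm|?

|ΔTm| = 8°C; the pair is not acceptable.

Forward: A=8 T=2 G=6 C=2 → Tm = 2·10 + 4·8 = 52°C.
Reverse: A=3 T=3 G=3 C=9 → Tm = 2·6 + 4·12 = 60°C.
|ΔTm| = |52 − 60| = 8°C, > 4°C.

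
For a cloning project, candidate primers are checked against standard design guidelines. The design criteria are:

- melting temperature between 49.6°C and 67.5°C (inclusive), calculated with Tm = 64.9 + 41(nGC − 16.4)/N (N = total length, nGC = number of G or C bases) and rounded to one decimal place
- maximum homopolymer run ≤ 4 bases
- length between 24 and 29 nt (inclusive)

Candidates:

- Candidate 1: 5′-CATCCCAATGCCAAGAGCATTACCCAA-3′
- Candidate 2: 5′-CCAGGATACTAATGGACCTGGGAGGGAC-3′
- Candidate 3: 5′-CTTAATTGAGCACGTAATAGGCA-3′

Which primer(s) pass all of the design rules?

Candidate 1 (27 nt, A=10 T=4 G=3 C=10): Tm = 64.9 + 41·(13 − 16.4)/27 = 59.7°C ✓; longest run = 3 ✓; length 27 ✓ — passes.
Candidate 2 (28 nt, A=8 T=4 G=10 C=6): Tm = 64.9 + 41·(16 − 16.4)/28 = 64.3°C ✓; longest run = 3 ✓; length 28 ✓ — passes.
Candidate 3 (23 nt, A=8 T=6 G=5 C=4): Tm = 64.9 + 41·(9 − 16.4)/23 = 51.7°C ✓; longest run = 2 ✓; length 23, outside 24–29 ✗ — fails.

Candidate 1 and Candidate 2.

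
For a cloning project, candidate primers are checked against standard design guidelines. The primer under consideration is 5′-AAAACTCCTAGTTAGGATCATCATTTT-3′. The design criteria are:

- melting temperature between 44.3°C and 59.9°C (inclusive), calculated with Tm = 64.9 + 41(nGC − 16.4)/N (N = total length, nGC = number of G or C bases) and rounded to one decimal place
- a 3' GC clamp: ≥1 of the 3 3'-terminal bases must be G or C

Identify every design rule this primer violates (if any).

Fails: GC clamp.

Base counts: A=9, T=10, G=3, C=5 (length 27).
Tm: Tm = 64.9 + 41·(8 − 16.4)/27 = 52.1°C ✓
GC clamp: 3' end TTT has 0 G/C, need ≥1 ✗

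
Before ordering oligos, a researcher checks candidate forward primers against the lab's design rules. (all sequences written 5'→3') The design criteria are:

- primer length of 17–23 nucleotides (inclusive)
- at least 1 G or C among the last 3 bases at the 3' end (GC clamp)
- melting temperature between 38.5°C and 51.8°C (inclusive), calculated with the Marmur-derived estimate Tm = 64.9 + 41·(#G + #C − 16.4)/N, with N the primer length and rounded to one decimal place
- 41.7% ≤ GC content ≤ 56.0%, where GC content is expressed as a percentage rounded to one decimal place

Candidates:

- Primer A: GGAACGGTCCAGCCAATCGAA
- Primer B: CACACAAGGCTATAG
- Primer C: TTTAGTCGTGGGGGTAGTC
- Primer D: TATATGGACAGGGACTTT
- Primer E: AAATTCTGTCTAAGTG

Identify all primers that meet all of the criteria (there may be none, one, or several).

Primer A (21 nt, A=7 T=2 G=6 C=6): length 21 ✓; 3' end GAA has 1 G/C ✓; Tm = 64.9 + 41·(12 − 16.4)/21 = 56.3°C, outside 38.5–51.8°C ✗; GC 12/21 = 57.1%, outside 41.7–56.0% ✗ — fails.
Primer B (15 nt, A=6 T=2 G=3 C=4): length 15, outside 17–23 ✗; 3' end TAG has 1 G/C ✓; Tm = 64.9 + 41·(7 − 16.4)/15 = 39.2°C ✓; GC 7/15 = 46.7% ✓ — fails.
Primer C (19 nt, A=2 T=7 G=8 C=2): length 19 ✓; 3' end GTC has 2 G/C ✓; Tm = 64.9 + 41·(10 − 16.4)/19 = 51.1°C ✓; GC 10/19 = 52.6% ✓ — passes.
Primer D (18 nt, A=5 T=6 G=5 C=2): length 18 ✓; 3' end TTT has 0 G/C, need ≥1 ✗; Tm = 64.9 + 41·(7 − 16.4)/18 = 43.5°C ✓; GC 7/18 = 38.9%, outside 41.7–56.0% ✗ — fails.
Primer E (16 nt, A=5 T=6 G=3 C=2): length 16, outside 17–23 ✗; 3' end GTG has 2 G/C ✓; Tm = 64.9 + 41·(5 − 16.4)/16 = 35.7°C, outside 38.5–51.8°C ✗; GC 5/16 = 31.3%, outside 41.7–56.0% ✗ — fails.

Primer C only.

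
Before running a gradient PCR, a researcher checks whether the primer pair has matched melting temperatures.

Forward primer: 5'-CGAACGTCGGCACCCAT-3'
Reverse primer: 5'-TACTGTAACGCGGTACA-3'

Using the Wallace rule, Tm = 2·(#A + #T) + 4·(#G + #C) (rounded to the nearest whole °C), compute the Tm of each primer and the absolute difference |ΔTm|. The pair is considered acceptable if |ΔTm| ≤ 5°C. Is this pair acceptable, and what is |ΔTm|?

|ΔTm| = 6°C; the pair is not acceptable.

Forward: A=4 T=2 G=4 C=7 → Tm = 2·6 + 4·11 = 56°C.
Reverse: A=5 T=4 G=4 C=4 → Tm = 2·9 + 4·8 = 50°C.
|ΔTm| = |56 − 50| = 6°C, > 5°C.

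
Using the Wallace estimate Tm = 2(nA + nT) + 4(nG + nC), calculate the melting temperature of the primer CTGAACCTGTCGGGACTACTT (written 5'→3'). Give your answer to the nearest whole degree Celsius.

Base counts: A=4, T=6, G=5, C=6 (length 21).
Tm = 2·(4+6) + 4·(5+6) = 2·10 + 4·11 = 20 + 44 = 64°C.

64°C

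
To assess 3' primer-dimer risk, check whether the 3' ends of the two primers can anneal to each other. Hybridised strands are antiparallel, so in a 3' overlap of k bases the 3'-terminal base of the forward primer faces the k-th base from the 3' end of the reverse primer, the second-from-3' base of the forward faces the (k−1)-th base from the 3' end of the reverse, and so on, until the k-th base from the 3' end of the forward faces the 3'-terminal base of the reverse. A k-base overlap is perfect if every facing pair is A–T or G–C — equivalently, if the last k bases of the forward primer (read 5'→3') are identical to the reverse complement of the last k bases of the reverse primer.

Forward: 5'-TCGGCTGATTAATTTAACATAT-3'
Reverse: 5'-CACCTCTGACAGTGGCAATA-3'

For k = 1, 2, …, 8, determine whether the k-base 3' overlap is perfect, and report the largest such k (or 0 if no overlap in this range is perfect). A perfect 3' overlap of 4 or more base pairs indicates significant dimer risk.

Longest perfect overlap: 3 complementary base pairs; below the dimer-risk threshold (threshold 4).

Last 8 bases (5'→3') — forward …TAACATAT, reverse …TGGCAATA.
Reverse complement of the reverse primer's last 8 bases: TATTGCCA; its first k bases are the reverse complement of the reverse primer's last k bases, so a perfect k-base overlap needs the forward primer's last k bases to equal them.
Comparing (forward last k vs required): k=1: T vs T ✓; k=2: AT vs TA ✗; k=3: TAT vs TAT ✓; k=4: ATAT vs TATT ✗; k=5: CATAT vs TATTG ✗; k=6: ACATAT vs TATTGC ✗; k=7: AACATAT vs TATTGCC ✗; k=8: TAACATAT vs TATTGCCA ✗.
Perfect overlaps at k = 1, 3; the largest is 3.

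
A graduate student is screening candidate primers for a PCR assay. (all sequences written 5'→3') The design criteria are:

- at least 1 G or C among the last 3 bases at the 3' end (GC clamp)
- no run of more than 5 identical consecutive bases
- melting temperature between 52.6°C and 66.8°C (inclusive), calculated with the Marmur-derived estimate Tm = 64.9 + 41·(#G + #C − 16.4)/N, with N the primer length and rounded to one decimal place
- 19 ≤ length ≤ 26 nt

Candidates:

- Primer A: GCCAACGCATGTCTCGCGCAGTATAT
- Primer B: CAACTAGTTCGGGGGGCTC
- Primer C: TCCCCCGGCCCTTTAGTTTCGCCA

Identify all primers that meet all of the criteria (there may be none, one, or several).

Primer A (26 nt, A=6 T=6 G=6 C=8): 3' end TAT has 0 G/C, need ≥1 ✗; longest run = 2 ✓; Tm = 64.9 + 41·(14 − 16.4)/26 = 61.1°C ✓; length 26 ✓ — fails.
Primer B (19 nt, A=3 T=4 G=7 C=5): 3' end CTC has 2 G/C ✓; longest run = 6, exceeds 5 ✗; Tm = 64.9 + 41·(12 − 16.4)/19 = 55.4°C ✓; length 19 ✓ — fails.
Primer C (24 nt, A=2 T=7 G=4 C=11): 3' end CCA has 2 G/C ✓; longest run = 5 ✓; Tm = 64.9 + 41·(15 − 16.4)/24 = 62.5°C ✓; length 24 ✓ — passes.

Primer C only.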